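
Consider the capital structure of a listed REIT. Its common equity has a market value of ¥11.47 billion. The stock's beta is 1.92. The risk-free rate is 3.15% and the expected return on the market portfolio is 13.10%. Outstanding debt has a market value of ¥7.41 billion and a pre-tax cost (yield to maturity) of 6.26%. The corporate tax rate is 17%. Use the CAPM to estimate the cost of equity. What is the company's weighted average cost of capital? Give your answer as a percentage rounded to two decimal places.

Market risk premium = 13.1% − 3.15% = 9.95%.
Cost of equity via CAPM: Re = 3.15% + 1.92 × 9.95% = 22.2540%.
Total capital V = 11.47 + 7.41 = 18.88.
Equity: weight = 11.47/18.88 = 0.6075; cost = 22.254%.
Debt: weight = 7.41/18.88 = 0.3925; after-tax cost = 6.26% × (1 − 17%) = 5.1958%.
WACC = 0.6075 × 22.2540% + 0.3925 × 5.1958% = 15.5590%.

15.56%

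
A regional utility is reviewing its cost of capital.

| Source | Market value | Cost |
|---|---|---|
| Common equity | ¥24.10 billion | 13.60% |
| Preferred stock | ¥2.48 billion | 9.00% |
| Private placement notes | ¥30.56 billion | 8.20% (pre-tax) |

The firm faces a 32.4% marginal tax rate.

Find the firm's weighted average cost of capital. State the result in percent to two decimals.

9.09%

Total capital V = 24.1 + 2.48 + 30.56 = 57.14.
Equity: weight = 24.1/57.14 = 0.4218; cost = 13.6%.
Preferred: weight = 2.48/57.14 = 0.0434; cost = 9%.
Private placement notes: weight = 30.56/57.14 = 0.5348; after-tax cost = 8.2% × (1 − 32.4%) = 5.5432%.
WACC = 0.4218 × 13.6000% + 0.0434 × 9.0000% + 0.5348 × 5.5432% = 9.0914%.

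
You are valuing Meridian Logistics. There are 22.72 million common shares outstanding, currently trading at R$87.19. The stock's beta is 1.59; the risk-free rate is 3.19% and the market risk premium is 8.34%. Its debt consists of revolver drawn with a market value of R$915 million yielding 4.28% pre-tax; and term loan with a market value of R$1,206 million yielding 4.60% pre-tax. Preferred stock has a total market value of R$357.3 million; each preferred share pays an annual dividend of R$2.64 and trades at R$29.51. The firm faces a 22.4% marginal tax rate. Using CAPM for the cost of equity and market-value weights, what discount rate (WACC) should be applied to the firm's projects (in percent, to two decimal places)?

Cost of equity via CAPM: Re = 3.19% + 1.59 × 8.34% = 16.4506%.
Cost of preferred: Rp = 2.64 / 29.51 = 8.9461%.
Market value of equity E = 87.19 × 22.72m = 1980.9568m.
Total capital V = 1980.9568 + 357.3 + 915 + 1206 = 4459.2568.
Equity: weight = 1980.9568/4459.2568 = 0.4442; cost = 16.4506%.
Preferred: weight = 357.3/4459.2568 = 0.0801; cost = 8.9461%.
Revolver drawn: weight = 915/4459.2568 = 0.2052; after-tax cost = 4.28% × (1 − 22.4%) = 3.3213%.
Term loan: weight = 1206/4459.2568 = 0.2704; after-tax cost = 4.6% × (1 − 22.4%) = 3.5696%.
WACC = 0.4442 × 16.4506% + 0.0801 × 8.9461% + 0.2052 × 3.3213% + 0.2704 × 3.5696% = 9.6716%.

9.67%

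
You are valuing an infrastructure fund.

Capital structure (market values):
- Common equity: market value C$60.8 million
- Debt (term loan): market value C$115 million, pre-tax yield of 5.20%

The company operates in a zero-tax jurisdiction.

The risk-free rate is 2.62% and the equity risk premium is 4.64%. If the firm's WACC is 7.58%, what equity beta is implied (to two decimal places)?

2.04

Total capital V = 60.8 + 115 = 175.8.
Equity weight = 60.8/175.8 = 0.3458.
Term loan weight = 115/175.8 = 0.6542.
Debt contribution = 0.6542 × 5.2% × (1 − 0%) = 3.4016%.
Required equity contribution = 7.58% − 3.4016% = 4.1784%  ⇒  Re = 12.0816%.
CAPM: 12.0816% = 2.62% + β × 4.64%  ⇒  β = 2.0391.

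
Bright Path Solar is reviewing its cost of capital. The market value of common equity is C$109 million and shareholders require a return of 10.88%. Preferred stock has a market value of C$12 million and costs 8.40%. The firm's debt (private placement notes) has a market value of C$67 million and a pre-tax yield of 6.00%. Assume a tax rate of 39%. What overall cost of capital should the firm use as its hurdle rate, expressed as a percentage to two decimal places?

Total capital V = 109 + 12 + 67 = 188.
Equity: weight = 109/188 = 0.5798; cost = 10.88%.
Preferred: weight = 12/188 = 0.0638; cost = 8.4%.
Private placement notes: weight = 67/188 = 0.3564; after-tax cost = 6% × (1 − 39%) = 3.6600%.
WACC = 0.5798 × 10.8800% + 0.0638 × 8.4000% + 0.3564 × 3.6600% = 8.1486%.

8.15%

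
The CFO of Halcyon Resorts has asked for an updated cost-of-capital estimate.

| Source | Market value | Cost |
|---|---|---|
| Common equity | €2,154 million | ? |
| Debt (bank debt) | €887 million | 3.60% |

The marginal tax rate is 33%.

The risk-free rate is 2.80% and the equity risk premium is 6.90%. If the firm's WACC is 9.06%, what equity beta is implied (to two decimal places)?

Total capital V = 2154 + 887 = 3041.
Equity weight = 2154/3041 = 0.7083.
Bank debt weight = 887/3041 = 0.2917.
Debt contribution = 0.2917 × 3.6% × (1 − 33%) = 0.7035%.
Required equity contribution = 9.06% − 0.7035% = 8.3565%  ⇒  Re = 11.7976%.
CAPM: 11.7976% = 2.8% + β × 6.9%  ⇒  β = 1.3040.

1.30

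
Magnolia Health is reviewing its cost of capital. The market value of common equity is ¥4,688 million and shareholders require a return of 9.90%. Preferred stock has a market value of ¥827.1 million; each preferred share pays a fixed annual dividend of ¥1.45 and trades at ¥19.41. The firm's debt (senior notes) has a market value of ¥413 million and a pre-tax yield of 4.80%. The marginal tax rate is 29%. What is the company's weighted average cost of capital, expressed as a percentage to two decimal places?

Cost of preferred: Rp = 1.45 / 19.41 = 7.4704%.
Total capital V = 4688 + 827.1 + 413 = 5928.1.
Equity: weight = 4688/5928.1 = 0.7908; cost = 9.9%.
Preferred: weight = 827.1/5928.1 = 0.1395; cost = 7.4704%.
Senior notes: weight = 413/5928.1 = 0.0697; after-tax cost = 4.8% × (1 − 29%) = 3.4080%.
WACC = 0.7908 × 9.9000% + 0.1395 × 7.4704% + 0.0697 × 3.4080% = 9.1087%.

9.11%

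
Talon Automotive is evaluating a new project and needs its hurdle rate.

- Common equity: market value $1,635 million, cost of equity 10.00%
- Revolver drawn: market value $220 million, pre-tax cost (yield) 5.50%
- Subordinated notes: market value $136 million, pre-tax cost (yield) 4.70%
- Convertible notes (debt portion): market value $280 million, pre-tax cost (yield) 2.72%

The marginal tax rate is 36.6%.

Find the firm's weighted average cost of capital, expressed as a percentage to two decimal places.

Total capital V = 1635 + 220 + 136 + 280 = 2271.
Equity: weight = 1635/2271 = 0.7199; cost = 10%.
Revolver drawn: weight = 220/2271 = 0.0969; after-tax cost = 5.5% × (1 − 36.6%) = 3.4870%.
Subordinated notes: weight = 136/2271 = 0.0599; after-tax cost = 4.7% × (1 − 36.6%) = 2.9798%.
Convertible notes (debt portion): weight = 280/2271 = 0.1233; after-tax cost = 2.72% × (1 − 36.6%) = 1.7245%.
WACC = 0.7199 × 10.0000% + 0.0969 × 3.4870% + 0.0599 × 2.9798% + 0.1233 × 1.7245% = 7.9283%.

7.93%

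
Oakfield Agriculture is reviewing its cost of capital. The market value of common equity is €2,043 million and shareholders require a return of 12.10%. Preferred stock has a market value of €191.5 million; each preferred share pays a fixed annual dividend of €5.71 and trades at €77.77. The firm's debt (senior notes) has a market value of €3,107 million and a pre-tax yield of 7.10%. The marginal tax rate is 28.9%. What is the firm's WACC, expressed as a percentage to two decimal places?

7.83%

Cost of preferred: Rp = 5.71 / 77.77 = 7.3422%.
Total capital V = 2043 + 191.5 + 3107 = 5341.5.
Equity: weight = 2043/5341.5 = 0.3825; cost = 12.1%.
Preferred: weight = 191.5/5341.5 = 0.0359; cost = 7.3422%.
Senior notes: weight = 3107/5341.5 = 0.5817; after-tax cost = 7.1% × (1 − 28.9%) = 5.0481%.
WACC = 0.3825 × 12.1000% + 0.0359 × 7.3422% + 0.5817 × 5.0481% = 7.8275%.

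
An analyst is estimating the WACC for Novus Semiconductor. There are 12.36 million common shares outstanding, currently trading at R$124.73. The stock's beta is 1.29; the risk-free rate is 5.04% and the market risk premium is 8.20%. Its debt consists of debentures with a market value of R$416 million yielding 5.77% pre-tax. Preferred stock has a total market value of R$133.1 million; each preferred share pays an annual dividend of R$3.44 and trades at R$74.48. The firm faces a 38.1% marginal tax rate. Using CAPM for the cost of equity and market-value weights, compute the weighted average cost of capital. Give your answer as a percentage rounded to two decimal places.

Cost of equity via CAPM: Re = 5.04% + 1.29 × 8.2% = 15.6180%.
Cost of preferred: Rp = 3.44 / 74.48 = 4.6187%.
Market value of equity E = 124.73 × 12.36m = 1541.6628m.
Total capital V = 1541.6628 + 133.1 + 416 = 2090.7628.
Equity: weight = 1541.6628/2090.7628 = 0.7374; cost = 15.618%.
Preferred: weight = 133.1/2090.7628 = 0.0637; cost = 4.6187%.
Debentures: weight = 416/2090.7628 = 0.1990; after-tax cost = 5.77% × (1 − 38.1%) = 3.5716%.
WACC = 0.7374 × 15.6180% + 0.0637 × 4.6187% + 0.1990 × 3.5716% = 12.5209%.

12.52%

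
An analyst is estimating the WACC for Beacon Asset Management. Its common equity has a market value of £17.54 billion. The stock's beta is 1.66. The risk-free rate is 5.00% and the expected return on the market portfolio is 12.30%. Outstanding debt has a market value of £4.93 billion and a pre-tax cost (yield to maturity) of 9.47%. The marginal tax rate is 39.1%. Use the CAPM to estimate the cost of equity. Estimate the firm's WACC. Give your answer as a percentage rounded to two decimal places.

Market risk premium = 12.3% − 5.0% = 7.3%.
Cost of equity via CAPM: Re = 5.0% + 1.66 × 7.3% = 17.1180%.
Total capital V = 17.54 + 4.93 = 22.47.
Equity: weight = 17.54/22.47 = 0.7806; cost = 17.118%.
Debt: weight = 4.93/22.47 = 0.2194; after-tax cost = 9.47% × (1 − 39.1%) = 5.7672%.
WACC = 0.7806 × 17.1180% + 0.2194 × 5.7672% = 14.6276%.

14.63%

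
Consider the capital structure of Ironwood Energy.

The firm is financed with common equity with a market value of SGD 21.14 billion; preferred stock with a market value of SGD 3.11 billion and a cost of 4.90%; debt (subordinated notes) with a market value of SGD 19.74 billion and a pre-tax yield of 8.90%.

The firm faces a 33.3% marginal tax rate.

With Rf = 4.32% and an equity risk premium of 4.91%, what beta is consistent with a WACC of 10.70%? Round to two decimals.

2.38

Total capital V = 21.14 + 3.11 + 19.74 = 43.99.
Equity weight = 21.14/43.99 = 0.4806.
Preferred weight = 3.11/43.99 = 0.0707.
Subordinated notes weight = 19.74/43.99 = 0.4487.
Debt contribution = 0.4487 × 8.9% × (1 − 33.3%) = 2.6638%.
Preferred contribution = 0.0707 × 4.9% = 0.3464%.
Required equity contribution = 10.7% − 3.0103% = 7.6897%  ⇒  Re = 16.0015%.
CAPM: 16.0015% = 4.32% + β × 4.91%  ⇒  β = 2.3791.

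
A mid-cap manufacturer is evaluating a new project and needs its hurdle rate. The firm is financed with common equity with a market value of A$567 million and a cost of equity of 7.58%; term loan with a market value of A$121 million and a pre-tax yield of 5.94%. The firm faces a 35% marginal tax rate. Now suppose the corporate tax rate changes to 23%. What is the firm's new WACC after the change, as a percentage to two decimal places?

After the change:
Total capital V = 567 + 121 = 688.
Equity: weight = 567/688 = 0.8241; cost = 7.58%.
Term loan: weight = 121/688 = 0.1759; after-tax cost = 5.94% × (1 − 23%) = 4.5738%.
WACC = 0.8241 × 7.5800% + 0.1759 × 4.5738% = 7.0513%.

7.05%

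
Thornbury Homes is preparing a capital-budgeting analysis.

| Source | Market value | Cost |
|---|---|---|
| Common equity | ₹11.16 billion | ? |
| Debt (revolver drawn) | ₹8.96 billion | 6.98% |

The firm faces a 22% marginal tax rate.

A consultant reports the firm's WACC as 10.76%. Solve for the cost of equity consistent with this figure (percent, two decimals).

Total capital V = 11.16 + 8.96 = 20.12.
Equity weight = 11.16/20.12 = 0.5547.
Revolver drawn weight = 8.96/20.12 = 0.4453.
Debt contribution = 0.4453 × 6.98% × (1 − 22%) = 2.4245%.
Required equity contribution = 10.76% − 2.4245% = 8.3355%.
Re = 8.3355% / 0.5547 = 15.0277%.

15.03%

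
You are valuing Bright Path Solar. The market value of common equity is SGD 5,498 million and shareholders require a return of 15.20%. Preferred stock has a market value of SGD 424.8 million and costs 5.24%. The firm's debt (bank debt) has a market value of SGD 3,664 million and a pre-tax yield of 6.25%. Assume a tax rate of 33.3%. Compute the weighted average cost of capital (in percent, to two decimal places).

10.54%

Total capital V = 5498 + 424.8 + 3664 = 9586.8.
Equity: weight = 5498/9586.8 = 0.5735; cost = 15.2%.
Preferred: weight = 424.8/9586.8 = 0.0443; cost = 5.24%.
Bank debt: weight = 3664/9586.8 = 0.3822; after-tax cost = 6.25% × (1 − 33.3%) = 4.1688%.
WACC = 0.5735 × 15.2000% + 0.0443 × 5.2400% + 0.3822 × 4.1688% = 10.5426%.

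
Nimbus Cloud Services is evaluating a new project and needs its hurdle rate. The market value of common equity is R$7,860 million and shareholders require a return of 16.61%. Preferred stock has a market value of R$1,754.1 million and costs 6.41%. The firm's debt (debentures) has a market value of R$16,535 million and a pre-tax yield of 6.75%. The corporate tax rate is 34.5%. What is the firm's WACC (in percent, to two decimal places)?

Total capital V = 7860 + 1754.1 + 16535 = 26149.1.
Equity: weight = 7860/26149.1 = 0.3006; cost = 16.61%.
Preferred: weight = 1754.1/26149.1 = 0.0671; cost = 6.41%.
Debentures: weight = 16535/26149.1 = 0.6323; after-tax cost = 6.75% × (1 − 34.5%) = 4.4213%.
WACC = 0.3006 × 16.6100% + 0.0671 × 6.4100% + 0.6323 × 4.4213% = 8.2184%.

8.22%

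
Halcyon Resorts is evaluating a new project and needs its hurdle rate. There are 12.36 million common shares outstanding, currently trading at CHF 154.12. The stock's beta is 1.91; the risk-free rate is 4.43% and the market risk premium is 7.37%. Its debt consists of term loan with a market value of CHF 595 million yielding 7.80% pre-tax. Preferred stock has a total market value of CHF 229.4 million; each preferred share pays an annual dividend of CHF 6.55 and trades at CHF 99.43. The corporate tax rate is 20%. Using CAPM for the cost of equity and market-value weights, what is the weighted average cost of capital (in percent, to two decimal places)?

Cost of equity via CAPM: Re = 4.43% + 1.91 × 7.37% = 18.5067%.
Cost of preferred: Rp = 6.55 / 99.43 = 6.5875%.
Market value of equity E = 154.12 × 12.36m = 1904.9232m.
Total capital V = 1904.9232 + 229.4 + 595 = 2729.3232.
Equity: weight = 1904.9232/2729.3232 = 0.6979; cost = 18.5067%.
Preferred: weight = 229.4/2729.3232 = 0.0841; cost = 6.5875%.
Term loan: weight = 595/2729.3232 = 0.2180; after-tax cost = 7.8% × (1 − 20%) = 6.2400%.
WACC = 0.6979 × 18.5067% + 0.0841 × 6.5875% + 0.2180 × 6.2400% = 14.8307%.

14.83%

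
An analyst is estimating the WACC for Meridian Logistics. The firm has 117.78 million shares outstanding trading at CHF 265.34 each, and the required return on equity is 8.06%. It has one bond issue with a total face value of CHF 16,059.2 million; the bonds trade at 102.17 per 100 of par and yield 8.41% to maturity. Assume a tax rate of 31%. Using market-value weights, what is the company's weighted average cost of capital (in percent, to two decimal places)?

7.28%

Market value of equity E = 265.34 × 117.78m = 31251.7452m. Market value of debt D = 16059.2m × 102.17/100 = 16407.68464m.
Total capital V = 31251.7452 + 16407.68464 = 47659.42984.
Equity: weight = 31251.7452/47659.42984 = 0.6557; cost = 8.06%.
Bonds outstanding: weight = 16407.68464/47659.42984 = 0.3443; after-tax cost = 8.41% × (1 − 31%) = 5.8029%.
WACC = 0.6557 × 8.0600% + 0.3443 × 5.8029% = 7.2829%.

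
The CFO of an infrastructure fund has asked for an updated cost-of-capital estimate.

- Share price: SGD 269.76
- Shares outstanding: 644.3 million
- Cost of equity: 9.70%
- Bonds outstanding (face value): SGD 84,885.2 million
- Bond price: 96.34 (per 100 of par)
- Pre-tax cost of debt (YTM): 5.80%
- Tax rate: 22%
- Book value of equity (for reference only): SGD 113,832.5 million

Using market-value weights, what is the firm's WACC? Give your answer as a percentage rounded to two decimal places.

Market value of equity E = 269.76 × 644.3m = 173806.368m. Market value of debt D = 84885.2m × 96.34/100 = 81778.40168m.
Total capital V = 173806.368 + 81778.40168 = 255584.76968.
Equity: weight = 173806.368/255584.76968 = 0.6800; cost = 9.7%.
Bonds outstanding: weight = 81778.40168/255584.76968 = 0.3200; after-tax cost = 5.8% × (1 − 22%) = 4.5240%.
WACC = 0.6800 × 9.7000% + 0.3200 × 4.5240% = 8.0439%.

8.04%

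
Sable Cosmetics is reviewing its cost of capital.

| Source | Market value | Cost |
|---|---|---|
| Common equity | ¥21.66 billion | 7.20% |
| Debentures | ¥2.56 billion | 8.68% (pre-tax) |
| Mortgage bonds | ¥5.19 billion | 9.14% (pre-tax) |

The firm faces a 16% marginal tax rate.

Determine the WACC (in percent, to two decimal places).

7.29%

Total capital V = 21.66 + 2.56 + 5.19 = 29.41.
Equity: weight = 21.66/29.41 = 0.7365; cost = 7.2%.
Debentures: weight = 2.56/29.41 = 0.0870; after-tax cost = 8.68% × (1 − 16%) = 7.2912%.
Mortgage bonds: weight = 5.19/29.41 = 0.1765; after-tax cost = 9.14% × (1 − 16%) = 7.6776%.
WACC = 0.7365 × 7.2000% + 0.0870 × 7.2912% + 0.1765 × 7.6776% = 7.2922%.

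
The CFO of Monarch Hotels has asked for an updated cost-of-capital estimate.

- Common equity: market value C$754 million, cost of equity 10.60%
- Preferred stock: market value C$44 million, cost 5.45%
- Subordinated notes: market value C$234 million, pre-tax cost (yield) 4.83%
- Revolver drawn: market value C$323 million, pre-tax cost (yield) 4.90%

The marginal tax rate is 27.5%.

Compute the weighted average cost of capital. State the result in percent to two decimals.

Total capital V = 754 + 44 + 234 + 323 = 1355.
Equity: weight = 754/1355 = 0.5565; cost = 10.6%.
Preferred: weight = 44/1355 = 0.0325; cost = 5.45%.
Subordinated notes: weight = 234/1355 = 0.1727; after-tax cost = 4.83% × (1 − 27.5%) = 3.5017%.
Revolver drawn: weight = 323/1355 = 0.2384; after-tax cost = 4.9% × (1 − 27.5%) = 3.5525%.
WACC = 0.5565 × 10.6000% + 0.0325 × 5.4500% + 0.1727 × 3.5017% + 0.2384 × 3.5525% = 7.5270%.

7.53%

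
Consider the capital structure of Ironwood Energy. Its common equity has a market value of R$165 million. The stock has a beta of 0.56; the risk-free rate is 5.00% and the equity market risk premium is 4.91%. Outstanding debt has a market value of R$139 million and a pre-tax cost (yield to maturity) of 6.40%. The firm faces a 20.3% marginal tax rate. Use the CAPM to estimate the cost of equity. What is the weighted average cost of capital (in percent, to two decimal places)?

Cost of equity via CAPM: Re = 5.0% + 0.56 × 4.91% = 7.7496%.
Total capital V = 165 + 139 = 304.
Equity: weight = 165/304 = 0.5428; cost = 7.7496%.
Debt: weight = 139/304 = 0.4572; after-tax cost = 6.4% × (1 − 20.3%) = 5.1008%.
WACC = 0.5428 × 7.7496% + 0.4572 × 5.1008% = 6.5385%.

6.54%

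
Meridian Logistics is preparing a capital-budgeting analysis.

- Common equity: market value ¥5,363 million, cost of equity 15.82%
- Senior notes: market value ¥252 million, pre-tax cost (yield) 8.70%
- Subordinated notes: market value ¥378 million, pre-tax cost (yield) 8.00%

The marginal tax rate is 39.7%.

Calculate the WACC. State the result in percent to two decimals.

Total capital V = 5363 + 252 + 378 = 5993.
Equity: weight = 5363/5993 = 0.8949; cost = 15.82%.
Senior notes: weight = 252/5993 = 0.0420; after-tax cost = 8.7% × (1 − 39.7%) = 5.2461%.
Subordinated notes: weight = 378/5993 = 0.0631; after-tax cost = 8% × (1 − 39.7%) = 4.8240%.
WACC = 0.8949 × 15.8200% + 0.0420 × 5.2461% + 0.0631 × 4.8240% = 14.6818%.

14.68%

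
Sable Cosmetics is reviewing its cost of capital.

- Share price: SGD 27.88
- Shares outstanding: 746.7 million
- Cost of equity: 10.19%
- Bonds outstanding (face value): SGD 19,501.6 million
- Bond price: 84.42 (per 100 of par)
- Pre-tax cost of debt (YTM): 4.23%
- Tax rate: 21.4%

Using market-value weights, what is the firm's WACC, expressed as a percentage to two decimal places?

7.16%

Market value of equity E = 27.88 × 746.7m = 20817.996m. Market value of debt D = 19501.6m × 84.42/100 = 16463.25072m.
Total capital V = 20817.996 + 16463.25072 = 37281.24672.
Equity: weight = 20817.996/37281.24672 = 0.5584; cost = 10.19%.
Bonds outstanding: weight = 16463.25072/37281.24672 = 0.4416; after-tax cost = 4.23% × (1 − 21.4%) = 3.3248%.
WACC = 0.5584 × 10.1900% + 0.4416 × 3.3248% = 7.1583%.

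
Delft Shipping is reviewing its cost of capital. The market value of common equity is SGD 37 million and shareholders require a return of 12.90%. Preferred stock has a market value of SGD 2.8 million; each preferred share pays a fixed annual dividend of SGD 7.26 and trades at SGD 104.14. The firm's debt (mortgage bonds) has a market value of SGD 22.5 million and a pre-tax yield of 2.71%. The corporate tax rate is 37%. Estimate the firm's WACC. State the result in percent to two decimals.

8.59%

Cost of preferred: Rp = 7.26 / 104.14 = 6.9714%.
Total capital V = 37 + 2.8 + 22.5 = 62.3.
Equity: weight = 37/62.3 = 0.5939; cost = 12.9%.
Preferred: weight = 2.8/62.3 = 0.0449; cost = 6.9714%.
Mortgage bonds: weight = 22.5/62.3 = 0.3612; after-tax cost = 2.71% × (1 − 37%) = 1.7073%.
WACC = 0.5939 × 12.9000% + 0.0449 × 6.9714% + 0.3612 × 1.7073% = 8.5912%.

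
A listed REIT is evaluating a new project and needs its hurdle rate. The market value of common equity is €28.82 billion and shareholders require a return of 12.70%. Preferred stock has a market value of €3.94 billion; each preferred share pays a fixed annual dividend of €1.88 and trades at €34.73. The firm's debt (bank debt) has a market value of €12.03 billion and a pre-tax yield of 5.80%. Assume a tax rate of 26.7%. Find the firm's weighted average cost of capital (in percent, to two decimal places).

9.79%

Cost of preferred: Rp = 1.88 / 34.73 = 5.4132%.
Total capital V = 28.82 + 3.94 + 12.03 = 44.79.
Equity: weight = 28.82/44.79 = 0.6434; cost = 12.7%.
Preferred: weight = 3.94/44.79 = 0.0880; cost = 5.4132%.
Bank debt: weight = 12.03/44.79 = 0.2686; after-tax cost = 5.8% × (1 − 26.7%) = 4.2514%.
WACC = 0.6434 × 12.7000% + 0.0880 × 5.4132% + 0.2686 × 4.2514% = 9.7898%.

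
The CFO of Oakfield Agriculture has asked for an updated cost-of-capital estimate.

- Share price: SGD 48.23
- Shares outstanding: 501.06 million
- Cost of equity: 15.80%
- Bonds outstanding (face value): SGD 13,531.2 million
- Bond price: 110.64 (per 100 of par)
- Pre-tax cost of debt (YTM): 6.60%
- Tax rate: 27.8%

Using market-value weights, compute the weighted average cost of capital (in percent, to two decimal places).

Market value of equity E = 48.23 × 501.06m = 24166.1238m. Market value of debt D = 13531.2m × 110.64/100 = 14970.91968m.
Total capital V = 24166.1238 + 14970.91968 = 39137.04348.
Equity: weight = 24166.1238/39137.04348 = 0.6175; cost = 15.8%.
Bonds outstanding: weight = 14970.91968/39137.04348 = 0.3825; after-tax cost = 6.6% × (1 − 27.8%) = 4.7652%.
WACC = 0.6175 × 15.8000% + 0.3825 × 4.7652% = 11.5789%.

11.58%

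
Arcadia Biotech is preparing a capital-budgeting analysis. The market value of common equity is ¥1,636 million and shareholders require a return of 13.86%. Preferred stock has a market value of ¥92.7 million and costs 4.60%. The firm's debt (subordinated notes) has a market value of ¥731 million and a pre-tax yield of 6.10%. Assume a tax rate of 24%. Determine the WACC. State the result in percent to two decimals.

Total capital V = 1636 + 92.7 + 731 = 2459.7.
Equity: weight = 1636/2459.7 = 0.6651; cost = 13.86%.
Preferred: weight = 92.7/2459.7 = 0.0377; cost = 4.6%.
Subordinated notes: weight = 731/2459.7 = 0.2972; after-tax cost = 6.1% × (1 − 24%) = 4.6360%.
WACC = 0.6651 × 13.8600% + 0.0377 × 4.6000% + 0.2972 × 4.6360% = 10.7697%.

10.77%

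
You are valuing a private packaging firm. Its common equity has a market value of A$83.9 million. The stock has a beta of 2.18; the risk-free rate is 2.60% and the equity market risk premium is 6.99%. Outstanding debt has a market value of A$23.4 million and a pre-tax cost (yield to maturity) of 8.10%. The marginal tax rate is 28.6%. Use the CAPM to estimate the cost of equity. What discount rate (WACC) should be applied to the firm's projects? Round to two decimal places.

15.21%

Cost of equity via CAPM: Re = 2.6% + 2.18 × 6.99% = 17.8382%.
Total capital V = 83.9 + 23.4 = 107.3.
Equity: weight = 83.9/107.3 = 0.7819; cost = 17.8382%.
Debt: weight = 23.4/107.3 = 0.2181; after-tax cost = 8.1% × (1 − 28.6%) = 5.7834%.
WACC = 0.7819 × 17.8382% + 0.2181 × 5.7834% = 15.2093%.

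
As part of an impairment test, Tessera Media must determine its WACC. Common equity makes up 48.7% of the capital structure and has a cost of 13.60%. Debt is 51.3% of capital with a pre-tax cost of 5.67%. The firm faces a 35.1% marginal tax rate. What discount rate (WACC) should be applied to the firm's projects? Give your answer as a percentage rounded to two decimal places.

8.51%

After-tax cost of debt = 5.67% × (1 − 35.1%) = 3.6798%.
WACC = 0.487 × 13.6000% + 0.513 × 3.6798% = 8.5110%.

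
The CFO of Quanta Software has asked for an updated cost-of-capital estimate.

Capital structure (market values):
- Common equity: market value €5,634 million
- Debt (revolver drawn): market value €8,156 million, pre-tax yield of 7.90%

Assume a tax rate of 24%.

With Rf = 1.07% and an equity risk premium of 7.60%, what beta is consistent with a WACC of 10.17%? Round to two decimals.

1.99

Total capital V = 5634 + 8156 = 13790.
Equity weight = 5634/13790 = 0.4086.
Revolver drawn weight = 8156/13790 = 0.5914.
Debt contribution = 0.5914 × 7.9% × (1 − 24%) = 3.5510%.
Required equity contribution = 10.17% − 3.5510% = 6.6190%  ⇒  Re = 16.2009%.
CAPM: 16.2009% = 1.07% + β × 7.6%  ⇒  β = 1.9909.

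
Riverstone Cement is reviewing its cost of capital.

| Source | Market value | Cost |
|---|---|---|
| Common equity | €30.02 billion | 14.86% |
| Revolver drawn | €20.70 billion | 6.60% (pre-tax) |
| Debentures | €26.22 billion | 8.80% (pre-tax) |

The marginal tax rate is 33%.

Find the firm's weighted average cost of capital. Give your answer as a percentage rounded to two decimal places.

9.00%

Total capital V = 30.02 + 20.7 + 26.22 = 76.94.
Equity: weight = 30.02/76.94 = 0.3902; cost = 14.86%.
Revolver drawn: weight = 20.7/76.94 = 0.2690; after-tax cost = 6.6% × (1 − 33%) = 4.4220%.
Debentures: weight = 26.22/76.94 = 0.3408; after-tax cost = 8.8% × (1 − 33%) = 5.8960%.
WACC = 0.3902 × 14.8600% + 0.2690 × 4.4220% + 0.3408 × 5.8960% = 8.9970%.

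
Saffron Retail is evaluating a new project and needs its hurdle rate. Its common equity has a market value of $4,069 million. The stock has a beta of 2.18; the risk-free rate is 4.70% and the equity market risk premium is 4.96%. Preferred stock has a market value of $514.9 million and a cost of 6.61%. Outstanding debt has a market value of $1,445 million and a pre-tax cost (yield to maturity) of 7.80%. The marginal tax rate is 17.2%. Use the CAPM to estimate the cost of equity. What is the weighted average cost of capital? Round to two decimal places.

12.58%

Cost of equity via CAPM: Re = 4.7% + 2.18 × 4.96% = 15.5128%.
Total capital V = 4069 + 514.9 + 1445 = 6028.9.
Equity: weight = 4069/6028.9 = 0.6749; cost = 15.5128%.
Preferred: weight = 514.9/6028.9 = 0.0854; cost = 6.61%.
Debt: weight = 1445/6028.9 = 0.2397; after-tax cost = 7.8% × (1 − 17.2%) = 6.4584%.
WACC = 0.6749 × 15.5128% + 0.0854 × 6.6100% + 0.2397 × 6.4584% = 12.5823%.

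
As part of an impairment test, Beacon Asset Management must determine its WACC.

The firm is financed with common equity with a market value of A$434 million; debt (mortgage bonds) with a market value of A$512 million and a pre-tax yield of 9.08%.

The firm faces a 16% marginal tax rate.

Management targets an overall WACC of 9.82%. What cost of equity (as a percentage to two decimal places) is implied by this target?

12.41%

Total capital V = 434 + 512 = 946.
Equity weight = 434/946 = 0.4588.
Mortgage bonds weight = 512/946 = 0.5412.
Debt contribution = 0.5412 × 9.08% × (1 − 16%) = 4.1280%.
Required equity contribution = 9.82% − 4.1280% = 5.6920%.
Re = 5.6920% / 0.4588 = 12.4069%.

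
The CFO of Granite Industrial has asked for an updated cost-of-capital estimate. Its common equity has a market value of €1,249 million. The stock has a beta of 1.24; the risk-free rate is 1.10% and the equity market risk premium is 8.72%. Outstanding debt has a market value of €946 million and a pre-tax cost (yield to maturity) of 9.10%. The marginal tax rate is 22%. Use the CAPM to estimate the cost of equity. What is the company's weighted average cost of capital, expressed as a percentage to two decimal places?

9.84%

Cost of equity via CAPM: Re = 1.1% + 1.24 × 8.72% = 11.9128%.
Total capital V = 1249 + 946 = 2195.
Equity: weight = 1249/2195 = 0.5690; cost = 11.9128%.
Debt: weight = 946/2195 = 0.4310; after-tax cost = 9.1% × (1 − 22%) = 7.0980%.
WACC = 0.5690 × 11.9128% + 0.4310 × 7.0980% = 9.8377%.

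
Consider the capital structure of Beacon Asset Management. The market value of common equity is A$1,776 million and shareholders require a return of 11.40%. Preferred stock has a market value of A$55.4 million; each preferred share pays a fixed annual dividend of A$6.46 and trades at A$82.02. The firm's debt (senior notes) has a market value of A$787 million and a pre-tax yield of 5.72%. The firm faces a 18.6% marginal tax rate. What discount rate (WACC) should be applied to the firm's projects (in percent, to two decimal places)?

Cost of preferred: Rp = 6.46 / 82.02 = 7.8761%.
Total capital V = 1776 + 55.4 + 787 = 2618.4.
Equity: weight = 1776/2618.4 = 0.6783; cost = 11.4%.
Preferred: weight = 55.4/2618.4 = 0.0212; cost = 7.8761%.
Senior notes: weight = 787/2618.4 = 0.3006; after-tax cost = 5.72% × (1 − 18.6%) = 4.6561%.
WACC = 0.6783 × 11.4000% + 0.0212 × 7.8761% + 0.3006 × 4.6561% = 9.2985%.

9.30%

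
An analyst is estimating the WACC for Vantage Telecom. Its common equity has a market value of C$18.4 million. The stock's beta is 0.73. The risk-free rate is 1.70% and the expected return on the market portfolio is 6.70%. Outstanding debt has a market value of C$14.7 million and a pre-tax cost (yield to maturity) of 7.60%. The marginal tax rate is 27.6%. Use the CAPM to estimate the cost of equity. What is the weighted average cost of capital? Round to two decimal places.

Market risk premium = 6.7% − 1.7% = 5.0%.
Cost of equity via CAPM: Re = 1.7% + 0.73 × 5.0% = 5.3500%.
Total capital V = 18.4 + 14.7 = 33.1.
Equity: weight = 18.4/33.1 = 0.5559; cost = 5.35%.
Debt: weight = 14.7/33.1 = 0.4441; after-tax cost = 7.6% × (1 − 27.6%) = 5.5024%.
WACC = 0.5559 × 5.3500% + 0.4441 × 5.5024% = 5.4177%.

5.42%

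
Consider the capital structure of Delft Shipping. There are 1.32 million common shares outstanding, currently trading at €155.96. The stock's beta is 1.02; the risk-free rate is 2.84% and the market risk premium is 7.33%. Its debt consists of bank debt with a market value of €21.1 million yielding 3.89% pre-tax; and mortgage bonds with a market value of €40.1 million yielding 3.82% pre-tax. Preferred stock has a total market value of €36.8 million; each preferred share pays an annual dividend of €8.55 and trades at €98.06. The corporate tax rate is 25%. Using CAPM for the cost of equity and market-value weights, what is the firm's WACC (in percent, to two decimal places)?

8.63%

Cost of equity via CAPM: Re = 2.84% + 1.02 × 7.33% = 10.3166%.
Cost of preferred: Rp = 8.55 / 98.06 = 8.7192%.
Market value of equity E = 155.96 × 1.32m = 205.8672m.
Total capital V = 205.8672 + 36.8 + 21.1 + 40.1 = 303.8672.
Equity: weight = 205.8672/303.8672 = 0.6775; cost = 10.3166%.
Preferred: weight = 36.8/303.8672 = 0.1211; cost = 8.7192%.
Bank debt: weight = 21.1/303.8672 = 0.0694; after-tax cost = 3.89% × (1 − 25%) = 2.9175%.
Mortgage bonds: weight = 40.1/303.8672 = 0.1320; after-tax cost = 3.82% × (1 − 25%) = 2.8650%.
WACC = 0.6775 × 10.3166% + 0.1211 × 8.7192% + 0.0694 × 2.9175% + 0.1320 × 2.8650% = 8.6260%.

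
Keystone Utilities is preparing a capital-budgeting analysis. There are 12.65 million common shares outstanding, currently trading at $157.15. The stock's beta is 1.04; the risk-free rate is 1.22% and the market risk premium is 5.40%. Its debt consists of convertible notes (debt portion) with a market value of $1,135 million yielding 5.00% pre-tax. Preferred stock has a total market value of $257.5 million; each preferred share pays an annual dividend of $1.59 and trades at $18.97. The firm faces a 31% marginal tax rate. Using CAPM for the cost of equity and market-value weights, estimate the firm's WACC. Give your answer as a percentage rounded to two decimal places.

5.82%

Cost of equity via CAPM: Re = 1.22% + 1.04 × 5.4% = 6.8360%.
Cost of preferred: Rp = 1.59 / 18.97 = 8.3817%.
Market value of equity E = 157.15 × 12.65m = 1987.9475m.
Total capital V = 1987.9475 + 257.5 + 1135 = 3380.4475.
Equity: weight = 1987.9475/3380.4475 = 0.5881; cost = 6.836%.
Preferred: weight = 257.5/3380.4475 = 0.0762; cost = 8.3817%.
Convertible notes (debt portion): weight = 1135/3380.4475 = 0.3358; after-tax cost = 5% × (1 − 31%) = 3.4500%.
WACC = 0.5881 × 6.8360% + 0.0762 × 8.3817% + 0.3358 × 3.4500% = 5.8169%.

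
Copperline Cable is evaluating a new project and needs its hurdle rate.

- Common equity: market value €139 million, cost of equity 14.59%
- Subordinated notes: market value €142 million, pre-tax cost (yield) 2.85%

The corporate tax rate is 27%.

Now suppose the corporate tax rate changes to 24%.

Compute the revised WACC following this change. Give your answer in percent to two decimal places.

After the change:
Total capital V = 139 + 142 = 281.
Equity: weight = 139/281 = 0.4947; cost = 14.59%.
Subordinated notes: weight = 142/281 = 0.5053; after-tax cost = 2.85% × (1 − 24%) = 2.1660%.
WACC = 0.4947 × 14.5900% + 0.5053 × 2.1660% = 8.3117%.

8.31%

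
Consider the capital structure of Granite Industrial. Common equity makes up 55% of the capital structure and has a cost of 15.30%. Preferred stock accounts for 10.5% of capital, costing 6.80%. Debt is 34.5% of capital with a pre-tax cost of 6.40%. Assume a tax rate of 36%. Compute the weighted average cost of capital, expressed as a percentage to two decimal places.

10.54%

After-tax cost of debt = 6.4% × (1 − 36%) = 4.0960%.
WACC = 0.550 × 15.3000% + 0.105 × 6.8000% + 0.345 × 4.0960% = 10.5421%.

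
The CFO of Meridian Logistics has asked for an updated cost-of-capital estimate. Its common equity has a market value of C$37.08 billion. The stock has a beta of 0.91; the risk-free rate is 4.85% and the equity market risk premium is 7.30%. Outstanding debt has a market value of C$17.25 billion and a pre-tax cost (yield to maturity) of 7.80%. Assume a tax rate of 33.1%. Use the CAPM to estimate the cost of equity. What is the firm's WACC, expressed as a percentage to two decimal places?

Cost of equity via CAPM: Re = 4.85% + 0.91 × 7.3% = 11.4930%.
Total capital V = 37.08 + 17.25 = 54.33.
Equity: weight = 37.08/54.33 = 0.6825; cost = 11.493%.
Debt: weight = 17.25/54.33 = 0.3175; after-tax cost = 7.8% × (1 − 33.1%) = 5.2182%.
WACC = 0.6825 × 11.4930% + 0.3175 × 5.2182% = 9.5007%.

9.50%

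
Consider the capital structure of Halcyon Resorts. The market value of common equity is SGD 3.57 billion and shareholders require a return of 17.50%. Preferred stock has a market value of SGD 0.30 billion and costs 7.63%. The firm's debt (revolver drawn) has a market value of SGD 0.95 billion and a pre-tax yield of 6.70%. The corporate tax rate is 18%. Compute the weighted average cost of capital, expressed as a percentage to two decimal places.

Total capital V = 3.57 + 0.3 + 0.95 = 4.82.
Equity: weight = 3.57/4.82 = 0.7407; cost = 17.5%.
Preferred: weight = 0.3/4.82 = 0.0622; cost = 7.63%.
Revolver drawn: weight = 0.95/4.82 = 0.1971; after-tax cost = 6.7% × (1 − 18%) = 5.4940%.
WACC = 0.7407 × 17.5000% + 0.0622 × 7.6300% + 0.1971 × 5.4940% = 14.5194%.

14.52%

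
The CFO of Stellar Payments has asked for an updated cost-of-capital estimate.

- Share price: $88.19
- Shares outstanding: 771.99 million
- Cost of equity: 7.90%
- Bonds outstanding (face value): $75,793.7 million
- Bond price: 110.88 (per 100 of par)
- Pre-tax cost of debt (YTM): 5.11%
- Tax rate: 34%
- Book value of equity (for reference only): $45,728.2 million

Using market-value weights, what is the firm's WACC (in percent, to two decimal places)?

Market value of equity E = 88.19 × 771.99m = 68081.7981m. Market value of debt D = 75793.7m × 110.88/100 = 84040.05456m.
Total capital V = 68081.7981 + 84040.05456 = 152121.85266.
Equity: weight = 68081.7981/152121.85266 = 0.4475; cost = 7.9%.
Bonds outstanding: weight = 84040.05456/152121.85266 = 0.5525; after-tax cost = 5.11% × (1 − 34%) = 3.3726%.
WACC = 0.4475 × 7.9000% + 0.5525 × 3.3726% = 5.3988%.

5.40%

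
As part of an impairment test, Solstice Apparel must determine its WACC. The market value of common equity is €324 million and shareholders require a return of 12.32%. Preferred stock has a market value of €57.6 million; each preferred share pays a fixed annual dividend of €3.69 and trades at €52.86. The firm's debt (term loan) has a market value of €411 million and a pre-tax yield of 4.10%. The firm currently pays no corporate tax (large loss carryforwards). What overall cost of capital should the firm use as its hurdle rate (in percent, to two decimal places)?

Cost of preferred: Rp = 3.69 / 52.86 = 6.9807%.
Total capital V = 324 + 57.6 + 411 = 792.6.
Equity: weight = 324/792.6 = 0.4088; cost = 12.32%.
Preferred: weight = 57.6/792.6 = 0.0727; cost = 6.9807%.
Term loan: weight = 411/792.6 = 0.5185; after-tax cost = 4.1% × (1 − 0%) = 4.1000%.
WACC = 0.4088 × 12.3200% + 0.0727 × 6.9807% + 0.5185 × 4.1000% = 7.6695%.

7.67%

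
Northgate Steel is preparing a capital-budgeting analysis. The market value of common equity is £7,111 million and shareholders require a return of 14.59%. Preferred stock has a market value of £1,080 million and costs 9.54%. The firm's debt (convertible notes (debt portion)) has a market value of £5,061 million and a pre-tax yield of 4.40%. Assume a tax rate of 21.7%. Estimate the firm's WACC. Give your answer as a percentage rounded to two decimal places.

Total capital V = 7111 + 1080 + 5061 = 13252.
Equity: weight = 7111/13252 = 0.5366; cost = 14.59%.
Preferred: weight = 1080/13252 = 0.0815; cost = 9.54%.
Convertible notes (debt portion): weight = 5061/13252 = 0.3819; after-tax cost = 4.4% × (1 − 21.7%) = 3.4452%.
WACC = 0.5366 × 14.5900% + 0.0815 × 9.5400% + 0.3819 × 3.4452% = 9.9222%.

9.92%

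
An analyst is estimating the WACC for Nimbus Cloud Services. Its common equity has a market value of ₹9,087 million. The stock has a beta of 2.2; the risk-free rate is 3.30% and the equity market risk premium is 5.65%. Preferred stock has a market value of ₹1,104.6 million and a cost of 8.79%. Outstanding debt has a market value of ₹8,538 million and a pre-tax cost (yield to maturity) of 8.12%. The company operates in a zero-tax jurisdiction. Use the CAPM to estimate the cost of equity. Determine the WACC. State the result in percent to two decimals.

Cost of equity via CAPM: Re = 3.3% + 2.2 × 5.65% = 15.7300%.
Total capital V = 9087 + 1104.6 + 8538 = 18729.6.
Equity: weight = 9087/18729.6 = 0.4852; cost = 15.73%.
Preferred: weight = 1104.6/18729.6 = 0.0590; cost = 8.79%.
Debt: weight = 8538/18729.6 = 0.4559; after-tax cost = 8.12% × (1 − 0%) = 8.1200%.
WACC = 0.4852 × 15.7300% + 0.0590 × 8.7900% + 0.4559 × 8.1200% = 11.8516%.

11.85%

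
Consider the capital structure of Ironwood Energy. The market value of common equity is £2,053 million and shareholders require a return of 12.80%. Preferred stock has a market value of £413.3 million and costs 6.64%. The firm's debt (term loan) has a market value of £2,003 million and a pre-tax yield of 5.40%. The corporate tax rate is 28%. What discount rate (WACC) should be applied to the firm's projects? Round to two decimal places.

8.24%

Total capital V = 2053 + 413.3 + 2003 = 4469.3.
Equity: weight = 2053/4469.3 = 0.4594; cost = 12.8%.
Preferred: weight = 413.3/4469.3 = 0.0925; cost = 6.64%.
Term loan: weight = 2003/4469.3 = 0.4482; after-tax cost = 5.4% × (1 − 28%) = 3.8880%.
WACC = 0.4594 × 12.8000% + 0.0925 × 6.6400% + 0.4482 × 3.8880% = 8.2363%.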